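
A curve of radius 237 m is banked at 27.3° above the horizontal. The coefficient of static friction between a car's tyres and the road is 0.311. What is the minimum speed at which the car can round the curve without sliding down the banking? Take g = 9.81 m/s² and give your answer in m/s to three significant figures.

At the minimum speed, friction acts up the slope at its limiting value f = μN. Radially (horizontal, toward centre): N sinθ − μN cosθ = mv²/r. Vertically: N cosθ + μN sinθ = mg.
Dividing: v² = r g (sinθ − μcosθ)/(cosθ + μsinθ).
sinθ − μcosθ = 0.4586 − 0.311×0.8886 = 0.1823; cosθ + μsinθ = 0.8886 + 0.311×0.4586 = 1.031.
v² = 237 × 9.81 × 0.1823/1.031 = 411.0 m²/s², so v = 20.27 m/s.

20.3 m/s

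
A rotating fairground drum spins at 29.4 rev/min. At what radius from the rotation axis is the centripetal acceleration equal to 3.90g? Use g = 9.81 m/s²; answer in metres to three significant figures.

ω = 29.4 rev/min × 2π/60 = 3.079 rad/s.
a_c = ω²r = 3.90g ⇒ r = 3.90 × 9.81 / (3.079)² = 38.26/9.479 = 4.036 m.

4.04 m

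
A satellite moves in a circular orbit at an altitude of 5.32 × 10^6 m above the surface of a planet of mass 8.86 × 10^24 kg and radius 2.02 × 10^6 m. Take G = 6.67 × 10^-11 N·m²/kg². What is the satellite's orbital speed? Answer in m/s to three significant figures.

Orbital radius r = R + h = 2.02 × 10^6 + 5.32 × 10^6 = 7.340 × 10^6 m.
Gravity supplies the centripetal force: G M m / r² = m v² / r, so v = √(GM/r).
v = √(6.67 × 10^-11 × 8.86 × 10^24 / 7.340 × 10^6) = √(8.051 × 10^7) = 8973 m/s.

8970 m/s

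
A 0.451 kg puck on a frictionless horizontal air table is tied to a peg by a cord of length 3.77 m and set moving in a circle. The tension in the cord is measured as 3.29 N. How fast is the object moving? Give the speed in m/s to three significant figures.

T = m v²/r ⇒ v = √(T r / m) = √(3.29 × 3.77 / 0.451) = √27.50 = 5.244 m/s.

5.24 m/s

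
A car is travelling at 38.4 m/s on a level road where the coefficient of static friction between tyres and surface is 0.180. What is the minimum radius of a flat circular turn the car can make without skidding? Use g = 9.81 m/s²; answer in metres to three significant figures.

At the limit, μ_s m g = m v²/r, so r_min = v²/(μ_s g) = (38.4)²/(0.180 × 9.81) = 1475/1.766 = 835.1 m.

835 m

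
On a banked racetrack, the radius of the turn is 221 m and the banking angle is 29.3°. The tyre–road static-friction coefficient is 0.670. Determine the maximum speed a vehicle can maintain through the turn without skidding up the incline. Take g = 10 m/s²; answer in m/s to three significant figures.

66.0 m/s

At the maximum speed, friction acts down the slope at its limiting value f = μN. Radially (horizontal, toward centre): N sinθ + μN cosθ = mv²/r. Vertically: N cosθ − μN sinθ = mg.
Dividing: v² = r g (sinθ + μcosθ)/(cosθ − μsinθ).
sinθ + μcosθ = 0.4894 + 0.670×0.8721 = 1.074; cosθ − μsinθ = 0.8721 − 0.670×0.4894 = 0.5442.
v² = 221 × 10.0 × 1.074/0.5442 = 4360 m²/s², so v = 66.03 m/s.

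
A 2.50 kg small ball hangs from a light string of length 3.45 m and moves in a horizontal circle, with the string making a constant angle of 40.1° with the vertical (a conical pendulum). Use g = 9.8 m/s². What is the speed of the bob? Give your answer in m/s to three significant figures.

The radius of the circle is r = L sinθ = 3.45 × sin 40.1° = 2.222 m.
Horizontally T sinθ = mv²/r and vertically T cosθ = mg, so tanθ = v²/(rg).
v = √(r g tanθ) = √(2.222 × 9.8 × 0.8421) = √18.34 = 4.282 m/s.

4.28 m/s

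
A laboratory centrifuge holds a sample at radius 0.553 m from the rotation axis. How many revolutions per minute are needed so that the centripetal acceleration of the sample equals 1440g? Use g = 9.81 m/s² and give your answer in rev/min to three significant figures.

1530 rev/min

Require ω²r = 1440g, so ω = √(1440 × 9.81/0.553) = 159.8 rad/s.
In rev/min: ω × 60/(2π) = 159.8 × 60/(2π) = 1526 rev/min.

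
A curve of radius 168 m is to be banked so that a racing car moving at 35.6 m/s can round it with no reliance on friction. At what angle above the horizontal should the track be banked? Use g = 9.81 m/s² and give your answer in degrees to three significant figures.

37.6°

With no friction, the horizontal component of the normal force provides the centripetal force: N sinθ = mv²/r, while N cosθ = mg vertically.
Dividing: tanθ = v²/(r g) = (35.6)²/(168 × 9.81) = 1267/1648 = 0.7690.
θ = arctan(0.7690) = 37.56°.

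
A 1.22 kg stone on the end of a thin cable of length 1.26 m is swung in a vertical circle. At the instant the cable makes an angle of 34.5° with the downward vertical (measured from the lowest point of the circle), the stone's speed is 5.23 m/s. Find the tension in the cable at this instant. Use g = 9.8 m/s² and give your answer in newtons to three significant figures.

36.3 N

Take the radial direction toward the centre of the circle as positive. The component of the weight along the string toward the centre is −mg cos φ (φ measured from the bottom), so Newton's second law along the string gives T − mg cos φ = m v²/r.
cos 34.5° = 0.8241, so T = m(v²/r + g cos φ) = 1.22 × ((5.23)²/1.26 + 9.8 × 0.8241) = 1.22 × (21.71 + (8.076)) = 1.22 × 29.79 = 36.34 N.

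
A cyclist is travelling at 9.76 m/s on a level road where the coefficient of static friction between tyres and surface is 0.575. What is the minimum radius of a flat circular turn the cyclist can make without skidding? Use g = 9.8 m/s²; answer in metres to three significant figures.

At the limit, μ_s m g = m v²/r, so r_min = v²/(μ_s g) = (9.76)²/(0.575 × 9.8) = 95.26/5.635 = 16.90 m.

16.9 m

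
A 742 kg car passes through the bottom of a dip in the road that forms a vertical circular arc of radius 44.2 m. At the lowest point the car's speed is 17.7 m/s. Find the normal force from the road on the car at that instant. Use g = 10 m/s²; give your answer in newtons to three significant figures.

12700 N

At the lowest point, N points up (toward the centre) and the weight mg points down (away from the centre), so the net inward force is N − mg = mv²/r.
N = m(v²/r + g) = 742 × ((17.7)²/44.2 + 10.0) = 742 × (7.088 + 10.0) = 742 × 17.09 = 12680 N.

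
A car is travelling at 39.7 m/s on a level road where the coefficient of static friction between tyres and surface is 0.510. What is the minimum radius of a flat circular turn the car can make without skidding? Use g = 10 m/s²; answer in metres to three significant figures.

309 m

At the limit, μ_s m g = m v²/r, so r_min = v²/(μ_s g) = (39.7)²/(0.510 × 10.0) = 1576/5.100 = 309.0 m.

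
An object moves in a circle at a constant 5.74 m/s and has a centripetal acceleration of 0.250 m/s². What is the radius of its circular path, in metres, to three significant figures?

132 m

a_c = v²/r ⇒ r = v²/a_c = (5.74)²/0.250 = 32.95/0.250 = 131.8 m.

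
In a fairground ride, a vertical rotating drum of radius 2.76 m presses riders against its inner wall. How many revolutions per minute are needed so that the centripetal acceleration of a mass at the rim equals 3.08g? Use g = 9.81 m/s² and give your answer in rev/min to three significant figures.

Require ω²r = 3.08g, so ω = √(3.08 × 9.81/2.76) = 3.309 rad/s.
In rev/min: ω × 60/(2π) = 3.309 × 60/(2π) = 31.60 rev/min.

31.6 rev/min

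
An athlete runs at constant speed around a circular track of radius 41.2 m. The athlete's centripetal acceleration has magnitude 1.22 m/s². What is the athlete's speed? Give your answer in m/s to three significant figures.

7.09 m/s

a_c = v²/r ⇒ v = √(a_c · r) = √(1.22 × 41.2) = √50.26 = 7.090 m/s.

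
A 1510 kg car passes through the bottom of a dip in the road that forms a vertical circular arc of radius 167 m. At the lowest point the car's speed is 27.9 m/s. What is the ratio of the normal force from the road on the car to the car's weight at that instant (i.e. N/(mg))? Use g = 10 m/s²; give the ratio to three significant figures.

1.47

At the bottom, N − mg = mv²/r, so N = m(v²/r + g) and N/(mg) = v²/(rg) + 1 = (27.9)²/(167 × 10.0) + 1 = 0.4661 + 1 = 1.466.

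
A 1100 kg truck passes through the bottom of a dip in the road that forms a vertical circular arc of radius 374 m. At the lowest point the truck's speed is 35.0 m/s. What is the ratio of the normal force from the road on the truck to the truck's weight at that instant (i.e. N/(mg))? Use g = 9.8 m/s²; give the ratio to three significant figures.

1.33

At the bottom, N − mg = mv²/r, so N = m(v²/r + g) and N/(mg) = v²/(rg) + 1 = (35.0)²/(374 × 9.8) + 1 = 0.3342 + 1 = 1.334.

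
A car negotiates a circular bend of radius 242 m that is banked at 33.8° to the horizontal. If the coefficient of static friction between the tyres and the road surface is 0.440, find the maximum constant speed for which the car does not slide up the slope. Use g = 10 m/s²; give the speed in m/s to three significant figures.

At the maximum speed, friction acts down the slope at its limiting value f = μN. Radially (horizontal, toward centre): N sinθ + μN cosθ = mv²/r. Vertically: N cosθ − μN sinθ = mg.
Dividing: v² = r g (sinθ + μcosθ)/(cosθ − μsinθ).
sinθ + μcosθ = 0.5563 + 0.440×0.8310 = 0.9219; cosθ − μsinθ = 0.8310 − 0.440×0.5563 = 0.5862.
v² = 242 × 10.0 × 0.9219/0.5862 = 3806 m²/s², so v = 61.69 m/s.

61.7 m/s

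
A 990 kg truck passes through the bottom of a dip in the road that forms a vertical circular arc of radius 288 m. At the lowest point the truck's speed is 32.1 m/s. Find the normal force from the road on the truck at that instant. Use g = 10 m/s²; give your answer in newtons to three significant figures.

13400 N

At the lowest point, N points up (toward the centre) and the weight mg points down (away from the centre), so the net inward force is N − mg = mv²/r.
N = m(v²/r + g) = 990 × ((32.1)²/288 + 10.0) = 990 × (3.578 + 10.0) = 990 × 13.58 = 13440 N.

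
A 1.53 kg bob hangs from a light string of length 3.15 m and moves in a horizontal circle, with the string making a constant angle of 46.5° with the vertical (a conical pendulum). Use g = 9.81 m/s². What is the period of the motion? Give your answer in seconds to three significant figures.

2.95 s

r = L sinθ = 2.285 m. From T sinθ = mω²r and T cosθ = mg: tanθ = ω²r/g, so ω² = g tanθ / r = g/(L cosθ).
ω = √(g/(L cosθ)) = √(9.81/(3.15 × 0.6884)) = √4.524 = 2.127 rad/s.
Period = 2π/ω = 2.954 s.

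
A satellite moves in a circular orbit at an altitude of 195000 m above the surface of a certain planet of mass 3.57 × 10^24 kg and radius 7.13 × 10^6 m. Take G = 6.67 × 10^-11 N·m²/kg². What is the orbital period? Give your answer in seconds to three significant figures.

8070 s

r = R + h = 7.13 × 10^6 + 195000 = 7.325 × 10^6 m. Gravity provides the centripetal force: G M m / r² = m v² / r ⇒ v = √(GM/r) = 5702 m/s.
T = 2πr/v = 2π × 7.325 × 10^6 / 5702 = 8072 s.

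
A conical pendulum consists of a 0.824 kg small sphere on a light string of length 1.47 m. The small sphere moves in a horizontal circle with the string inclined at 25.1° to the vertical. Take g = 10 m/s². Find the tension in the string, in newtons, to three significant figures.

Vertically the bob has no acceleration, so T cosθ = mg.
T = mg/cosθ = 0.824 × 10.0 / cos 25.1° = 8.240/0.9056 = 9.099 N.

9.10 N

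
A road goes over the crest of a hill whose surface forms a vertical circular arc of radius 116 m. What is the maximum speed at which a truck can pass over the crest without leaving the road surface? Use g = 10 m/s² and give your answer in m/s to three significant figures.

At the crest the centre of the circle is below the truck, so the net downward (centripetal) force is mg − N = mv²/r.
The truck leaves the road when N → 0, giving v_max = √(g r) = √(10.0 × 116) = 34.06 m/s.

34.1 m/s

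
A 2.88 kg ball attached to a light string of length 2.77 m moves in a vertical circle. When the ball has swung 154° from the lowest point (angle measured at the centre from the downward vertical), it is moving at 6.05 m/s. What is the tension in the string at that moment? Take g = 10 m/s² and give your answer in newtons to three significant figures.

12.2 N

Take the radial direction toward the centre of the circle as positive. The component of the weight along the string toward the centre is −mg cos φ (φ measured from the bottom), so Newton's second law along the string gives T − mg cos φ = m v²/r.
cos 154° = -0.8988, so T = m(v²/r + g cos φ) = 2.88 × ((6.05)²/2.77 + 10.0 × -0.8988) = 2.88 × (13.21 + (-8.988)) = 2.88 × 4.226 = 12.17 N.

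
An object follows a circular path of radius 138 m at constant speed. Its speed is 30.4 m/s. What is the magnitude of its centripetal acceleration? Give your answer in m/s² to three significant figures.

6.70 m/s²

a_c = v²/r = (30.40)²/138 = 924.2/138 = 6.697 m/s².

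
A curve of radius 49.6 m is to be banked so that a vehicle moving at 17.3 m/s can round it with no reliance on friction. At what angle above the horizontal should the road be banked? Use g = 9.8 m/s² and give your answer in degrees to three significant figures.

For a frictionless banked turn: horizontally N sinθ = mv²/r and vertically N cosθ = mg.
Dividing: tanθ = v²/(r g) = (17.3)²/(49.6 × 9.8) = 299.3/486.1 = 0.6157.
θ = arctan(0.6157) = 31.62°.

31.6°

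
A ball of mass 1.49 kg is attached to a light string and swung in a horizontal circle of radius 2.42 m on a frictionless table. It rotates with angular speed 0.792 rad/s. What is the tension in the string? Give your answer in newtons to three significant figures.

v = ωr = 0.792 × 2.42 = 1.917 m/s.
The tension is the only horizontal force, so it supplies the full centripetal force: T = m v²/r = 1.49 × (1.917)²/2.42 = 1.49 × 3.674/2.42 = 2.262 N.

2.26 N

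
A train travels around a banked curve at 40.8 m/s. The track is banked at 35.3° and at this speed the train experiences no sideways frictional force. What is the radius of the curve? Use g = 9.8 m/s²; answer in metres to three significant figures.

Frictionless banking: tanθ = v²/(rg), so r = v²/(g tanθ).
r = (40.8)²/(9.8 × tan 35.3°) = 1665/(9.8 × 0.7080) = 1665/6.939 = 239.9 m.

240 m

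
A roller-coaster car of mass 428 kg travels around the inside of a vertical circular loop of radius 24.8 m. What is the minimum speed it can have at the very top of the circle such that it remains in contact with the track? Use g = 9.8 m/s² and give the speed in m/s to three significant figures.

15.6 m/s

At the top, both weight mg and N point toward the centre: N + mg = mv²/r.
At minimum speed N → 0, so mg = mv_min²/r ⇒ v_min = √(g r) = √(9.8 × 24.8) = 15.59 m/s.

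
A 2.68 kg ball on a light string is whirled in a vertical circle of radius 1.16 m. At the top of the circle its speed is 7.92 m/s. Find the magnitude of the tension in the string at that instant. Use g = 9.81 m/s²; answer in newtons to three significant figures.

At the top, both T and the weight mg point inward (toward the centre), so T + mg = mv²/r.
T = m(v²/r − g) = 2.68 × ((7.92)²/1.16 − 9.81) = 2.68 × (54.07 − 9.81) = 2.68 × 44.26 = 118.6 N.

119 N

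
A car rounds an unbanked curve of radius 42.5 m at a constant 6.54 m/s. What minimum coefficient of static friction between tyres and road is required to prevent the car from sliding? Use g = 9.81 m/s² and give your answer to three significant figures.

0.103

Friction provides the centripetal force: μ_s m g = m v²/r, so μ_s = v²/(g r) = (6.540)²/(9.81 × 42.5) = 42.77/416.9 = 0.1026.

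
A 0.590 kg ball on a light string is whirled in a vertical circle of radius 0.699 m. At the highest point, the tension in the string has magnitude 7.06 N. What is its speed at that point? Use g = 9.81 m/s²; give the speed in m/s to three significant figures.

At the top, T + mg = mv²/r, so v = √(r(T/m + g)) = √(0.699 × (7.06/0.590 + 9.81)) = √(0.699 × 21.78) = √15.22 = 3.901 m/s.

3.90 m/s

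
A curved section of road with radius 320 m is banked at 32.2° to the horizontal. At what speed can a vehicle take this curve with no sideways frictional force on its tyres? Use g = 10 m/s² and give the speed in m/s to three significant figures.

On a frictionless banked curve, N sinθ = mv²/r and N cosθ = mg, so tanθ = v²/(rg).
v = √(r g tanθ) = √(320 × 10.0 × tan 32.2°) = √(320 × 10.0 × 0.6297) = √2015 = 44.89 m/s.

44.9 m/s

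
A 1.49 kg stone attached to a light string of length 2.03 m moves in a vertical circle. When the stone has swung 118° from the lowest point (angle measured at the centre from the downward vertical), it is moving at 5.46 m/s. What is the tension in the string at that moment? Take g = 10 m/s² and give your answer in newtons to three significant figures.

14.9 N

Take the radial direction toward the centre of the circle as positive. The component of the weight along the string toward the centre is −mg cos φ (φ measured from the bottom), so Newton's second law along the string gives T − mg cos φ = m v²/r.
cos 118° = -0.4695, so T = m(v²/r + g cos φ) = 1.49 × ((5.46)²/2.03 + 10.0 × -0.4695) = 1.49 × (14.69 + (-4.695)) = 1.49 × 9.991 = 14.89 N.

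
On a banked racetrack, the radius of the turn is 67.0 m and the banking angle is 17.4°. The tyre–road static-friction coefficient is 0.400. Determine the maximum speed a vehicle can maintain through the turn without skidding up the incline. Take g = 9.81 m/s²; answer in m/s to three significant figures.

23.2 m/s

At the maximum speed, friction acts down the slope at its limiting value f = μN. Radially (horizontal, toward centre): N sinθ + μN cosθ = mv²/r. Vertically: N cosθ − μN sinθ = mg.
Dividing: v² = r g (sinθ + μcosθ)/(cosθ − μsinθ).
sinθ + μcosθ = 0.2990 + 0.400×0.9542 = 0.6807; cosθ − μsinθ = 0.9542 − 0.400×0.2990 = 0.8346.
v² = 67.0 × 9.81 × 0.6807/0.8346 = 536.1 m²/s², so v = 23.15 m/s.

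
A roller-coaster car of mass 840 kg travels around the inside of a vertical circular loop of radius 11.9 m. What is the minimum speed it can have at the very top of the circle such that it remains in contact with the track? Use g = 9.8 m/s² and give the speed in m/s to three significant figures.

At the highest point the centre is directly below, so both the weight and N act inward: N + mg = mv²/r.
At minimum speed N → 0, so mg = mv_min²/r ⇒ v_min = √(g r) = √(9.8 × 11.9) = 10.80 m/s.

10.8 m/s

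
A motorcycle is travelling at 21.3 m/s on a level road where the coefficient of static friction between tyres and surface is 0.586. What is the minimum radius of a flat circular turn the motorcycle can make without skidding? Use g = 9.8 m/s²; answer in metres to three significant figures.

At the limit, μ_s m g = m v²/r, so r_min = v²/(μ_s g) = (21.3)²/(0.586 × 9.8) = 453.7/5.743 = 79.00 m.

79.0 m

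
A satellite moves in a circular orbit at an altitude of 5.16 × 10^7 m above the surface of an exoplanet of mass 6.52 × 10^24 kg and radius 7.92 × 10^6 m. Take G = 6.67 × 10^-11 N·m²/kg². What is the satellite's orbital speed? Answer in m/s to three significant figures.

Orbital radius r = R + h = 7.92 × 10^6 + 5.16 × 10^7 = 5.952 × 10^7 m.
Gravity supplies the centripetal force: G M m / r² = m v² / r, so v = √(GM/r).
v = √(6.67 × 10^-11 × 6.52 × 10^24 / 5.952 × 10^7) = √(7.307 × 10^6) = 2703 m/s.

2700 m/s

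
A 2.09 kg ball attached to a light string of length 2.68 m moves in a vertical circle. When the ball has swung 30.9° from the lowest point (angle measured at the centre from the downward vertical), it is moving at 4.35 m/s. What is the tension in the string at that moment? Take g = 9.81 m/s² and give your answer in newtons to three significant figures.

Take the radial direction toward the centre of the circle as positive. The component of the weight along the string toward the centre is −mg cos φ (φ measured from the bottom), so Newton's second law along the string gives T − mg cos φ = m v²/r.
cos 30.9° = 0.8581, so T = m(v²/r + g cos φ) = 2.09 × ((4.35)²/2.68 + 9.81 × 0.8581) = 2.09 × (7.061 + (8.418)) = 2.09 × 15.48 = 32.35 N.

32.3 N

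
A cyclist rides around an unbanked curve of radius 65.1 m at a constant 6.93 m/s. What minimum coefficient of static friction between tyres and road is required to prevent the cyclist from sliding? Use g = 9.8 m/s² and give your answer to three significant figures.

0.0753

Friction provides the centripetal force: μ_s m g = m v²/r, so μ_s = v²/(g r) = (6.930)²/(9.8 × 65.1) = 48.02/638.0 = 0.07528.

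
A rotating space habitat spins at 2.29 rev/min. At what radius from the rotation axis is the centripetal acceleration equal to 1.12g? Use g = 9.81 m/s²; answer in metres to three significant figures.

191 m

ω = 2.29 rev/min × 2π/60 = 0.2398 rad/s.
a_c = ω²r = 1.12g ⇒ r = 1.12 × 9.81 / (0.2398)² = 10.99/0.05751 = 191.1 m.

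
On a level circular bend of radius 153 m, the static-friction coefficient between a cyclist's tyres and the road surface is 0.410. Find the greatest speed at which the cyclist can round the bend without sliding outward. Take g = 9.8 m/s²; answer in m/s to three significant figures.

24.8 m/s

Friction provides the centripetal force on a flat curve. At maximum speed it is at its limiting value: μ_s m g = m v²/r.
Mass cancels: v_max = √(μ_s g r) = √(0.410 × 9.8 × 153) = √614.8 = 24.79 m/s.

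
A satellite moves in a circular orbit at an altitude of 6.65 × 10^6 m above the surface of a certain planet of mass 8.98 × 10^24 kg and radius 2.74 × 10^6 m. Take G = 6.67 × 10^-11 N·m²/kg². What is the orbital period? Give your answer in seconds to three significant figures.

r = R + h = 2.74 × 10^6 + 6.65 × 10^6 = 9.390 × 10^6 m. Gravity provides the centripetal force: G M m / r² = m v² / r ⇒ v = √(GM/r) = 7987 m/s.
T = 2πr/v = 2π × 9.390 × 10^6 / 7987 = 7387 s.

7390 s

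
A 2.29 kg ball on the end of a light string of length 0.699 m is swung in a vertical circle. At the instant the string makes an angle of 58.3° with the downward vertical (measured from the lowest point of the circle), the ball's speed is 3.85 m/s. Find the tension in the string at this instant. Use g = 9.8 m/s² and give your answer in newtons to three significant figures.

Take the radial direction toward the centre of the circle as positive. The component of the weight along the string toward the centre is −mg cos φ (φ measured from the bottom), so Newton's second law along the string gives T − mg cos φ = m v²/r.
cos 58.3° = 0.5255, so T = m(v²/r + g cos φ) = 2.29 × ((3.85)²/0.699 + 9.8 × 0.5255) = 2.29 × (21.21 + (5.150)) = 2.29 × 26.35 = 60.35 N.

60.4 N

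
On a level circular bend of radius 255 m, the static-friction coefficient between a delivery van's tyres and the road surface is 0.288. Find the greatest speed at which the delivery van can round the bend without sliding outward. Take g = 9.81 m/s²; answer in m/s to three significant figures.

The only inward force on a level bend is static friction, so at the limit f_s = μ_s N = μ_s m g = m v²/r.
Mass cancels: v_max = √(μ_s g r) = √(0.288 × 9.81 × 255) = √720.4 = 26.84 m/s.

26.8 m/s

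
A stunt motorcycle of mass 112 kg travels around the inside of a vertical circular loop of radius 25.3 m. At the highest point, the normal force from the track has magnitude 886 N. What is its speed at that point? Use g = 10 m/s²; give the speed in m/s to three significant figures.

At the top, N + mg = mv²/r, so v = √(r(N/m + g)) = √(25.3 × (886/112 + 10.0)) = √(25.3 × 17.91) = √453.1 = 21.29 m/s.

21.3 m/s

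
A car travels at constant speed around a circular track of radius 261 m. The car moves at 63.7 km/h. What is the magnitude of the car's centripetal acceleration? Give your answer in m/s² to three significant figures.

v = 63.7 km/h = 63.7/3.6 = 17.69 m/s.
a_c = v²/r = (17.69)²/261 = 313.1/261 = 1.200 m/s².

1.20 m/s²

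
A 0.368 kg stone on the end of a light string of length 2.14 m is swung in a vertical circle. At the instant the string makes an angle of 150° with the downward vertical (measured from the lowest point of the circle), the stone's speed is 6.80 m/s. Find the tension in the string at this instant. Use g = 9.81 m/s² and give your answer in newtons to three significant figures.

Take the radial direction toward the centre of the circle as positive. The component of the weight along the string toward the centre is −mg cos φ (φ measured from the bottom), so Newton's second law along the string gives T − mg cos φ = m v²/r.
cos 150° = -0.8660, so T = m(v²/r + g cos φ) = 0.368 × ((6.80)²/2.14 + 9.81 × -0.8660) = 0.368 × (21.61 + (-8.496)) = 0.368 × 13.11 = 4.825 N.

4.83 N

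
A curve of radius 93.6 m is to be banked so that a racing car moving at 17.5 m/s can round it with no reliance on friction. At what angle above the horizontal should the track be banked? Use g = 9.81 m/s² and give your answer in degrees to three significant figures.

18.4°

For a frictionless banked turn: horizontally N sinθ = mv²/r and vertically N cosθ = mg.
Dividing: tanθ = v²/(r g) = (17.5)²/(93.6 × 9.81) = 306.2/918.2 = 0.3335.
θ = arctan(0.3335) = 18.44°.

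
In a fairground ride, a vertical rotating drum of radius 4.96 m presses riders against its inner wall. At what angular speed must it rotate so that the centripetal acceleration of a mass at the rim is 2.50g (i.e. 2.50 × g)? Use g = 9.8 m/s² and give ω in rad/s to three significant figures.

Centripetal acceleration a_c = ω²r. Setting ω²r = 2.50g:
ω = √(2.50g / r) = √(2.50 × 9.8 / 4.96) = √4.940 = 2.223 rad/s.

2.22 rad/s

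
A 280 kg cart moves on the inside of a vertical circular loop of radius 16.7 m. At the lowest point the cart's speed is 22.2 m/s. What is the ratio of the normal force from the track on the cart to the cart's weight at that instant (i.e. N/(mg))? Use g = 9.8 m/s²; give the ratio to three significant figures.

4.01

At the bottom, N − mg = mv²/r, so N = m(v²/r + g) and N/(mg) = v²/(rg) + 1 = (22.2)²/(16.7 × 9.8) + 1 = 3.011 + 1 = 4.011.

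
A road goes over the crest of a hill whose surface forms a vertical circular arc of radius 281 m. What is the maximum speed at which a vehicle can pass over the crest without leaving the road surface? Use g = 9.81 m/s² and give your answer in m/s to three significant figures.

At the crest the centre of the circle is below the vehicle, so the net downward (centripetal) force is mg − N = mv²/r.
The vehicle leaves the road when N → 0, giving v_max = √(g r) = √(9.81 × 281) = 52.50 m/s.

52.5 m/s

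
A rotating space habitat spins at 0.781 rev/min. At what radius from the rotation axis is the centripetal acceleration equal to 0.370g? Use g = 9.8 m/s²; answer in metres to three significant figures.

ω = 0.781 rev/min × 2π/60 = 0.08179 rad/s.
a_c = ω²r = 0.370g ⇒ r = 0.370 × 9.8 / (0.08179)² = 3.626/0.006689 = 542.1 m.

542 m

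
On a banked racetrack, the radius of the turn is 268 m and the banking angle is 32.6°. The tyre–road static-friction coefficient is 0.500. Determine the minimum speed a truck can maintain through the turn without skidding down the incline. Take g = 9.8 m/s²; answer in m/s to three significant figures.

16.7 m/s

At the minimum speed, friction acts up the slope at its limiting value f = μN. Radially (horizontal, toward centre): N sinθ − μN cosθ = mv²/r. Vertically: N cosθ + μN sinθ = mg.
Dividing: v² = r g (sinθ − μcosθ)/(cosθ + μsinθ).
sinθ − μcosθ = 0.5388 − 0.500×0.8425 = 0.1175; cosθ + μsinθ = 0.8425 + 0.500×0.5388 = 1.112.
v² = 268 × 9.8 × 0.1175/1.112 = 277.7 m²/s², so v = 16.66 m/s.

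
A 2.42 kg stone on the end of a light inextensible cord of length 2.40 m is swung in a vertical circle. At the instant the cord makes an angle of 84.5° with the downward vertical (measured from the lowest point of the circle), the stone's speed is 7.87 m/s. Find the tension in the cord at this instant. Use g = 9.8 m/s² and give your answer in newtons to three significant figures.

64.7 N

Take the radial direction toward the centre of the circle as positive. The component of the weight along the string toward the centre is −mg cos φ (φ measured from the bottom), so Newton's second law along the string gives T − mg cos φ = m v²/r.
cos 84.5° = 0.09585, so T = m(v²/r + g cos φ) = 2.42 × ((7.87)²/2.40 + 9.8 × 0.09585) = 2.42 × (25.81 + (0.9393)) = 2.42 × 26.75 = 64.73 N.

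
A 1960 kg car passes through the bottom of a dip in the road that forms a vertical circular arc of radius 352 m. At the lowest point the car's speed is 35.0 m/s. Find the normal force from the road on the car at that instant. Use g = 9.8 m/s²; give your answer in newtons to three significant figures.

26000 N

At the lowest point, N points up (toward the centre) and the weight mg points down (away from the centre), so the net inward force is N − mg = mv²/r.
N = m(v²/r + g) = 1960 × ((35.0)²/352 + 9.8) = 1960 × (3.480 + 9.8) = 1960 × 13.28 = 26030 N.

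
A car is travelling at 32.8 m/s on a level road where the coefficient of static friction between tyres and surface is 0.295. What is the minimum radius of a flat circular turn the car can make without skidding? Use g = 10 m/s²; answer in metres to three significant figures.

365 m

At the limit, μ_s m g = m v²/r, so r_min = v²/(μ_s g) = (32.8)²/(0.295 × 10.0) = 1076/2.950 = 364.7 m.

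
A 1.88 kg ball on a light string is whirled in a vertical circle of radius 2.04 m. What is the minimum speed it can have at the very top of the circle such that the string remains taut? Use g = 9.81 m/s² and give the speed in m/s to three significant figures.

At the highest point the centre is directly below, so both the weight and T act inward: T + mg = mv²/r.
At minimum speed T → 0, so mg = mv_min²/r ⇒ v_min = √(g r) = √(9.81 × 2.04) = 4.474 m/s.

4.47 m/s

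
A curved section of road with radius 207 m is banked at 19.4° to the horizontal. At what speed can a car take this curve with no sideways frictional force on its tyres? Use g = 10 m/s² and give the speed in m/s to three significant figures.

27.0 m/s

On a frictionless banked curve, N sinθ = mv²/r and N cosθ = mg, so tanθ = v²/(rg).
v = √(r g tanθ) = √(207 × 10.0 × tan 19.4°) = √(207 × 10.0 × 0.3522) = √729.0 = 27.00 m/s.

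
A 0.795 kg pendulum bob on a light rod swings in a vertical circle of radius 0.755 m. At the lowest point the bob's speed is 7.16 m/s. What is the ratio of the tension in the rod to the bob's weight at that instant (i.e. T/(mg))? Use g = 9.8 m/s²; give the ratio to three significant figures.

At the bottom, T − mg = mv²/r, so T = m(v²/r + g) and T/(mg) = v²/(rg) + 1 = (7.16)²/(0.755 × 9.8) + 1 = 6.929 + 1 = 7.929.

7.93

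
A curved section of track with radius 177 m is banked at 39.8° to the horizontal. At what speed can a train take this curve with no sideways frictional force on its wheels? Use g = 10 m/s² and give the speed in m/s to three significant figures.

On a frictionless banked curve, N sinθ = mv²/r and N cosθ = mg, so tanθ = v²/(rg).
v = √(r g tanθ) = √(177 × 10.0 × tan 39.8°) = √(177 × 10.0 × 0.8332) = √1475 = 38.40 m/s.

38.4 m/s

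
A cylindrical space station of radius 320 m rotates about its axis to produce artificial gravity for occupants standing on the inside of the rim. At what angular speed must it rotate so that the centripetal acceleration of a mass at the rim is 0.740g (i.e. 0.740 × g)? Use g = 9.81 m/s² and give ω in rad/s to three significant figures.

0.151 rad/s

Centripetal acceleration a_c = ω²r. Setting ω²r = 0.740g:
ω = √(0.740g / r) = √(0.740 × 9.81 / 320) = √0.02269 = 0.1506 rad/s.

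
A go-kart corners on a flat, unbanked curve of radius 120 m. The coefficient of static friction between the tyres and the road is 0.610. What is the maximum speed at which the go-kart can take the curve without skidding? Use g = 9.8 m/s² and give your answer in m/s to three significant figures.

The only inward force on a level bend is static friction, so at the limit f_s = μ_s N = μ_s m g = m v²/r.
Mass cancels: v_max = √(μ_s g r) = √(0.610 × 9.8 × 120) = √717.4 = 26.78 m/s.

26.8 m/s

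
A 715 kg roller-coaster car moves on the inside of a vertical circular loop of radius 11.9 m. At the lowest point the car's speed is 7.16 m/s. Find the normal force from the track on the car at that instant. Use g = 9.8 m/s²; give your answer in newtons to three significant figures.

10100 N

At the lowest point, N points up (toward the centre) and the weight mg points down (away from the centre), so the net inward force is N − mg = mv²/r.
N = m(v²/r + g) = 715 × ((7.16)²/11.9 + 9.8) = 715 × (4.308 + 9.8) = 715 × 14.11 = 10090 N.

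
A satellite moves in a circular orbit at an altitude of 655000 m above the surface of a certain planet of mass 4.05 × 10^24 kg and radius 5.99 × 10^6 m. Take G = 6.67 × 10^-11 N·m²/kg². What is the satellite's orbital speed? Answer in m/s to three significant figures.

6380 m/s

Orbital radius r = R + h = 5.99 × 10^6 + 655000 = 6.645 × 10^6 m.
Gravity supplies the centripetal force: G M m / r² = m v² / r, so v = √(GM/r).
v = √(6.67 × 10^-11 × 4.05 × 10^24 / 6.645 × 10^6) = √(4.065 × 10^7) = 6376 m/s.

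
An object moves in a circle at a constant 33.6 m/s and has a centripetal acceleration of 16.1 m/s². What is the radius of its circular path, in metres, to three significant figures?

a_c = v²/r ⇒ r = v²/a_c = (33.6)²/16.1 = 1129/16.1 = 70.12 m.

70.1 m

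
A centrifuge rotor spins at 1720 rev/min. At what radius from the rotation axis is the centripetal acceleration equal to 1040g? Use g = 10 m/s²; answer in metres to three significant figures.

0.321 m

ω = 1720 rev/min × 2π/60 = 180.1 rad/s.
a_c = ω²r = 1040g ⇒ r = 1040 × 10.0 / (180.1)² = 10400/32440 = 0.3206 m.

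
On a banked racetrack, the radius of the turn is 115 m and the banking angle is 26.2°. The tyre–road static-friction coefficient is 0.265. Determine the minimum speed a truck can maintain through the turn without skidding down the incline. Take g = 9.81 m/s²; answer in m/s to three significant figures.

15.1 m/s

At the minimum speed, friction acts up the slope at its limiting value f = μN. Radially (horizontal, toward centre): N sinθ − μN cosθ = mv²/r. Vertically: N cosθ + μN sinθ = mg.
Dividing: v² = r g (sinθ − μcosθ)/(cosθ + μsinθ).
sinθ − μcosθ = 0.4415 − 0.265×0.8973 = 0.2037; cosθ + μsinθ = 0.8973 + 0.265×0.4415 = 1.014.
v² = 115 × 9.81 × 0.2037/1.014 = 226.6 m²/s², so v = 15.05 m/s.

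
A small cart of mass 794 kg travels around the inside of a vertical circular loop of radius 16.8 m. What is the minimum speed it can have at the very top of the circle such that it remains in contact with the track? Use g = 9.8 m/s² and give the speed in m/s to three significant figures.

At the top, both weight mg and N point toward the centre: N + mg = mv²/r.
At minimum speed N → 0, so mg = mv_min²/r ⇒ v_min = √(g r) = √(9.8 × 16.8) = 12.83 m/s.

12.8 m/s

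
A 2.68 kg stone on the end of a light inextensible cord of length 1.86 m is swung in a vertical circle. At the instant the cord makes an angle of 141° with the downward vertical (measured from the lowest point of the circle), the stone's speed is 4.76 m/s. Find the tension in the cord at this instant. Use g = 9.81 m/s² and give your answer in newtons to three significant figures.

Take the radial direction toward the centre of the circle as positive. The component of the weight along the string toward the centre is −mg cos φ (φ measured from the bottom), so Newton's second law along the string gives T − mg cos φ = m v²/r.
cos 141° = -0.7771, so T = m(v²/r + g cos φ) = 2.68 × ((4.76)²/1.86 + 9.81 × -0.7771) = 2.68 × (12.18 + (-7.624)) = 2.68 × 4.558 = 12.21 N.

12.2 N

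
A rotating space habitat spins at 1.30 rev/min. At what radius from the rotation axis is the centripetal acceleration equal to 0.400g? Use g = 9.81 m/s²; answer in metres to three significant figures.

212 m

ω = 1.30 rev/min × 2π/60 = 0.1361 rad/s.
a_c = ω²r = 0.400g ⇒ r = 0.400 × 9.81 / (0.1361)² = 3.924/0.01853 = 211.7 m.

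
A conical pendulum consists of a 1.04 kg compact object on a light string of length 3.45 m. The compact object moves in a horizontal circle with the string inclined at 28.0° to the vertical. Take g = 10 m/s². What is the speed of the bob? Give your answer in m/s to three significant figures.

The radius of the circle is r = L sinθ = 3.45 × sin 28.0° = 1.620 m.
Horizontally T sinθ = mv²/r and vertically T cosθ = mg, so tanθ = v²/(rg).
v = √(r g tanθ) = √(1.620 × 10.0 × 0.5317) = √8.612 = 2.935 m/s.

2.93 m/s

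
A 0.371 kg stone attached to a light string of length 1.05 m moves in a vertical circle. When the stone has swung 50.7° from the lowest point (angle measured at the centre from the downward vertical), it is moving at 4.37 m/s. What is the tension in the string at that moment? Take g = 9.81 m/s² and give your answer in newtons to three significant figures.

Take the radial direction toward the centre of the circle as positive. The component of the weight along the string toward the centre is −mg cos φ (φ measured from the bottom), so Newton's second law along the string gives T − mg cos φ = m v²/r.
cos 50.7° = 0.6334, so T = m(v²/r + g cos φ) = 0.371 × ((4.37)²/1.05 + 9.81 × 0.6334) = 0.371 × (18.19 + (6.213)) = 0.371 × 24.40 = 9.053 N.

9.05 N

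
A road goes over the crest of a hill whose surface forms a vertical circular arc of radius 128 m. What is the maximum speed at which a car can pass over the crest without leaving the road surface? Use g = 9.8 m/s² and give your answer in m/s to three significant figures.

At the crest the centre of the circle is below the car, so the net downward (centripetal) force is mg − N = mv²/r.
The car leaves the road when N → 0, giving v_max = √(g r) = √(9.8 × 128) = 35.42 m/s.

35.4 m/s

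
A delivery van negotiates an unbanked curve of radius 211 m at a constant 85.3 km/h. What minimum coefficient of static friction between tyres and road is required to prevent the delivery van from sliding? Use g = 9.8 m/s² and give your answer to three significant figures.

v = 85.3/3.6 = 23.69 m/s.
Friction provides the centripetal force: μ_s m g = m v²/r, so μ_s = v²/(g r) = (23.69)²/(9.8 × 211) = 561.4/2068 = 0.2715.

0.272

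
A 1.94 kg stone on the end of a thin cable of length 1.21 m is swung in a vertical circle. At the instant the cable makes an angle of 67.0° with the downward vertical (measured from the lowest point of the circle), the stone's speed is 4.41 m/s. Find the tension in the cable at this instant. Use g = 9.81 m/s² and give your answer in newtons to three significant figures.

38.6 N

Take the radial direction toward the centre of the circle as positive. The component of the weight along the string toward the centre is −mg cos φ (φ measured from the bottom), so Newton's second law along the string gives T − mg cos φ = m v²/r.
cos 67.0° = 0.3907, so T = m(v²/r + g cos φ) = 1.94 × ((4.41)²/1.21 + 9.81 × 0.3907) = 1.94 × (16.07 + (3.833)) = 1.94 × 19.91 = 38.62 N.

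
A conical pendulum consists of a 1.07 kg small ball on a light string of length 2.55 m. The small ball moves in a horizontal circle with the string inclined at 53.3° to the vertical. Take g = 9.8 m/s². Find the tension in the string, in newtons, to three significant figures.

Vertically the bob has no acceleration, so T cosθ = mg.
T = mg/cosθ = 1.07 × 9.8 / cos 53.3° = 10.49/0.5976 = 17.55 N.

17.5 N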